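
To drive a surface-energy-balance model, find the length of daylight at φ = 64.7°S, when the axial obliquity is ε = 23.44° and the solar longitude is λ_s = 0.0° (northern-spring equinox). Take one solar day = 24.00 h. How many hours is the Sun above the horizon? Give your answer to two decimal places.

Solar declination: sin δ = sin ε · sin λ_s = sin 23.44° × sin 0.0° = 0.00000, so δ = +0.000°.
cos H₀ = −tan φ · tan δ = −tan(-64.7°) × tan(+0.000°) = 0.0000, so H₀ = 1.5708 rad = 90.00°.
Daylight = 2H₀/(2π) × 24.00 h = (1.5708/π) × 24.00 = 12.00 h.

12.00 h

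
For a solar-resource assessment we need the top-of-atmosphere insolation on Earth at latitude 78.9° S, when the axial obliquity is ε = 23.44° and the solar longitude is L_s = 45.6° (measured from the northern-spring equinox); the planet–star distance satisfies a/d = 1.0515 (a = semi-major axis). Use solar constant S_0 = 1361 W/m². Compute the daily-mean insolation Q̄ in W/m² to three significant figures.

Solar declination: sin δ = sin ε · sin L_s = sin 23.44° × sin 45.6° = 0.28421, so δ = +16.512°.
cos h₀ = −tan(-78.9°) tan(+16.512°) = 1.5109 ≥ 1 ⇒ polar night, h₀ = 0 and Q̄ = 0.
Inverse-square distance factor (a/d)² = 1.0515² = 1.105652.

Q̄ ≈ 0.00 W/m²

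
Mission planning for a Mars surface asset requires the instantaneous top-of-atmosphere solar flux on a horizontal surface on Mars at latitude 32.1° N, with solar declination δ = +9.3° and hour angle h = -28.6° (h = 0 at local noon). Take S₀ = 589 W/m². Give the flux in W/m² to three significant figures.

483 W/m²

cos θ_z = sin φ sin δ + cos φ cos δ cos h = 0.085876 + 0.733982 = 0.819858.
Flux = S₀ · cos θ_z = 589 × 0.819858 = 482.9 W/m².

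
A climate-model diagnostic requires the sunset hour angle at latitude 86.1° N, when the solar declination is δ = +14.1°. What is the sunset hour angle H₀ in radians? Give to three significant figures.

Sunrise equation: cos H₀ = −tan φ · tan δ = -3.6845 ≤ −1, so the Sun never sets (polar day) and H₀ = π.

H₀ = 3.14 rad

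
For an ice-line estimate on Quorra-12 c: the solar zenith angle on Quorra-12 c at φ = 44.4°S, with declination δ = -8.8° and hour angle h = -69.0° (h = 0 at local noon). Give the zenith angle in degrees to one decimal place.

cos θ_z = sin φ sin δ + cos φ cos δ cos h = 0.107039 + 0.253030 = 0.360069.
θ_z = arccos(0.360069) = 68.9°.

θ_z = 68.9°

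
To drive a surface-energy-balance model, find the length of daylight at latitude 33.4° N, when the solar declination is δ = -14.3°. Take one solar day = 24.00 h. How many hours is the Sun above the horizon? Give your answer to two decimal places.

cos h₀ = −tan ϕ · tan δ = −tan(+33.4°) × tan(-14.300°) = 0.1681, so h₀ = 1.4019 rad = 80.32°.
Daylight = 2h₀/(2π) × 24.00 h = (1.4019/π) × 24.00 = 10.71 h.

10.71 h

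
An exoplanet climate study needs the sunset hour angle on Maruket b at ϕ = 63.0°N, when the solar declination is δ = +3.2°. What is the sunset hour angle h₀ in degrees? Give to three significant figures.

cos h₀ = −tan ϕ · tan δ = −tan(+63.0°) × tan(+3.200°) = -0.1097, so h₀ = 1.6807 rad = 96.30°.

h₀ = 96.3°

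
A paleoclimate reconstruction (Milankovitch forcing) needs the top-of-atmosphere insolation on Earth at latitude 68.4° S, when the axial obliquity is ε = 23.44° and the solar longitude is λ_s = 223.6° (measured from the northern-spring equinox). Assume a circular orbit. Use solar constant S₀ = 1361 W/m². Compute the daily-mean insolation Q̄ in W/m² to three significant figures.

Q̄ ≈ 369 W/m²

Solar declination: sin δ = sin ε · sin λ_s = sin 23.44° × sin 223.6° = -0.27432, so δ = -15.922°.
cos H₀ = −tan(-68.4°) tan(-15.922°) = -0.7205, H₀ = 2.3753 rad.
Bracket: H₀ sin φ sin δ + cos φ cos δ sin H₀ = 2.3753×-0.92978×-0.27432 + 0.36812×0.96164×0.69345 = 0.605837 + 0.245481 = 0.851318.
Q̄ = (S₀/π) × [bracket] = (1361/π) × 0.851318 = 368.8 W/m².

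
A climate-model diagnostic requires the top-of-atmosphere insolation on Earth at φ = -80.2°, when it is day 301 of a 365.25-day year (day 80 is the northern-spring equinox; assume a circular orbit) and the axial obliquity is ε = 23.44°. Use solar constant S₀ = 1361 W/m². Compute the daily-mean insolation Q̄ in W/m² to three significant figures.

Q̄ ≈ 327 W/m²

Solar longitude: λ_s = 360° × (301 − 80)/365.25 = 217.823°.
sin δ = sin 23.44° × sin 217.823° = -0.24394, so δ = -14.119°.
cos H₀ = −tan(-80.2°) tan(-14.119°) = -1.4562 ≤ −1 ⇒ polar day, H₀ = π.
Bracket: H₀ sin φ sin δ + cos φ cos δ sin H₀ = 3.1416×-0.98541×-0.24394 + 0.17021×0.96979×0.00000 = 0.755181 + 0.000000 = 0.755181.
Q̄ = (S₀/π) × [bracket] = (1361/π) × 0.755181 = 327.2 W/m².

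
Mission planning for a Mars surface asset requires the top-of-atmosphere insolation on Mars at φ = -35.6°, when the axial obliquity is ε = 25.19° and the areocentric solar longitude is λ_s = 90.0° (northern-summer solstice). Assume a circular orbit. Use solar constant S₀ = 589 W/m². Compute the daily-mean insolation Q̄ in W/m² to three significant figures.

sin δ = sin 25.19° × sin 90.0° = 0.42562, so δ = +25.190°.
cos H₀ = −tan(-35.6°) tan(+25.190°) = 0.3367, H₀ = 1.2273 rad.
Bracket: H₀ sin φ sin δ + cos φ cos δ sin H₀ = 1.2273×-0.58212×0.42562 + 0.81310×0.90490×0.94160 = -0.304078 + 0.692805 = 0.388727.
Q̄ = (S₀/π) × [bracket] = (589/π) × 0.388727 = 72.88 W/m².

Q̄ ≈ 72.9 W/m²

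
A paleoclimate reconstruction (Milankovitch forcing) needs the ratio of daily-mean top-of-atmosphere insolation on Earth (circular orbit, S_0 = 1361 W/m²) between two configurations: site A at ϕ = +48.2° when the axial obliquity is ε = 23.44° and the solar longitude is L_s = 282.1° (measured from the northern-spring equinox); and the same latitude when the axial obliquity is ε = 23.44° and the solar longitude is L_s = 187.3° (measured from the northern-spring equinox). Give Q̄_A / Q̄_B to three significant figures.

— Configuration A (ϕ=+48.2°):
Solar declination: sin δ = sin ε · sin L_s = sin 23.44° × sin 282.1° = -0.38895, so δ = -22.889°.
cos h₀ = −tan(+48.2°) tan(-22.889°) = 0.4722, h₀ = 1.0790 rad.
Bracket: h₀ sin ϕ sin δ + cos ϕ cos δ sin h₀ = 1.0790×0.74548×-0.38895 + 0.66653×0.92126×0.88149 = -0.312861 + 0.541277 = 0.228416.
Q̄ = (S_0/π) × [bracket] = (1361/π) × 0.228416 = 98.954 W/m².
— Configuration B (ϕ=+48.2°):
Solar declination: sin δ = sin ε · sin L_s = sin 23.44° × sin 187.3° = -0.05054, so δ = -2.897°.
cos h₀ = −tan(+48.2°) tan(-2.897°) = 0.0566, h₀ = 1.5142 rad.
Bracket: h₀ sin ϕ sin δ + cos ϕ cos δ sin h₀ = 1.5142×0.74548×-0.05054 + 0.66653×0.99872×0.99840 = -0.057050 + 0.664612 = 0.607562.
Q̄ = (S_0/π) × [bracket] = (1361/π) × 0.607562 = 263.21 W/m².
Ratio Q̄_A / Q̄_B = 98.954 / 263.21 = 0.3760.

Q̄_A / Q̄_B ≈ 0.376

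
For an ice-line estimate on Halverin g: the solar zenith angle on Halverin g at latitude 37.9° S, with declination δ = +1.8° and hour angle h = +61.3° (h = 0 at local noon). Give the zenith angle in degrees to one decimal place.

cos θ_z = sin ϕ sin δ + cos ϕ cos δ cos h = -0.019295 + 0.378750 = 0.359455.
θ_z = arccos(0.359455) = 68.9°.

θ_z = 68.9°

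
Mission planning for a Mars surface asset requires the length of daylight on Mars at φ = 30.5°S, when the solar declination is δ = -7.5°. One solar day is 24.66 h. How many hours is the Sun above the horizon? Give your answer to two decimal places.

cos H₀ = −tan φ · tan δ = −tan(-30.5°) × tan(-7.500°) = -0.0775, so H₀ = 1.6484 rad = 94.45°.
Daylight = 2H₀/(2π) × 24.66 h = (1.6484/π) × 24.66 = 12.94 h.

12.94 h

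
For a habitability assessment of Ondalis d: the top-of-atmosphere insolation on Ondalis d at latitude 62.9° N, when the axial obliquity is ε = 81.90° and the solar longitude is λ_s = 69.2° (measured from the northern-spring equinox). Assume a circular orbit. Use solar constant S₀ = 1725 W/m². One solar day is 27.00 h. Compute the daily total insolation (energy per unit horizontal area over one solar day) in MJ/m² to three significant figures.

Solar declination: sin δ = sin ε · sin λ_s = sin 81.90° × sin 69.2° = 0.92550, so δ = +67.744°.
cos H₀ = −tan(+62.9°) tan(+67.744°) = -4.7752 ≤ −1 ⇒ polar day, H₀ = π.
Bracket: H₀ sin φ sin δ + cos φ cos δ sin H₀ = 3.1416×0.89021×0.92550 + 0.45554×0.37875×0.00000 = 2.588331 + 0.000000 = 2.588331.
Q̄ = (S₀/π) × [bracket] = (1725/π) × 2.588331 = 1421.2 W/m².
Daily total = Q̄ × 27.00 h × 3600 s/h = 1421.2 × 27.00 × 3600 / 10⁶ = 138.1 MJ/m².

138 MJ/m²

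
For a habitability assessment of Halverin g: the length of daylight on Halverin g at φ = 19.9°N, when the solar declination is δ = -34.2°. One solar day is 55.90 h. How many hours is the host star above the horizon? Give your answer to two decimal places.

cos H₀ = −tan φ · tan δ = −tan(+19.9°) × tan(-34.200°) = 0.2460, so H₀ = 1.3222 rad = 75.76°.
Daylight = 2H₀/(2π) × 55.90 h = (1.3222/π) × 55.90 = 23.53 h.

23.53 h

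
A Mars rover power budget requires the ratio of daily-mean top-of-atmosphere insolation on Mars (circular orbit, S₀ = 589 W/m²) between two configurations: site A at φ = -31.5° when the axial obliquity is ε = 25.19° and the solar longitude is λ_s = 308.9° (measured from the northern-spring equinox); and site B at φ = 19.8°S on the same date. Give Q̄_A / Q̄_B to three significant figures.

Q̄_A / Q̄_B ≈ 1.02

— Configuration A (φ=-31.5°):
Solar declination: sin δ = sin ε · sin λ_s = sin 25.19° × sin 308.9° = -0.33124, so δ = -19.344°.
cos H₀ = −tan(-31.5°) tan(-19.344°) = -0.2151, H₀ = 1.7876 rad.
Bracket: H₀ sin φ sin δ + cos φ cos δ sin H₀ = 1.7876×-0.52250×-0.33124 + 0.85264×0.94355×0.97659 = 0.309385 + 0.785675 = 1.095060.
Q̄ = (S₀/π) × [bracket] = (589/π) × 1.095060 = 205.31 W/m².
— Configuration B (φ=-19.8°):
cos H₀ = −tan(-19.8°) tan(-19.344°) = -0.1264, H₀ = 1.6975 rad.
Bracket: H₀ sin φ sin δ + cos φ cos δ sin H₀ = 1.6975×-0.33874×-0.33124 + 0.94088×0.94355×0.99198 = 0.190467 + 0.880647 = 1.071114.
Q̄ = (S₀/π) × [bracket] = (589/π) × 1.071114 = 200.82 W/m².
Ratio Q̄_A / Q̄_B = 205.31 / 200.82 = 1.022.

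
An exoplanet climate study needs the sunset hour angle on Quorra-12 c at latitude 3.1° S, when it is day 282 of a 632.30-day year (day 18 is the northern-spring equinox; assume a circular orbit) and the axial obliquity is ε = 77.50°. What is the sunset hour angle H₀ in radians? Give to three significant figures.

Solar longitude: λ_s = 360° × (282 − 18)/632.30 = 150.308°.
sin δ = sin 77.50° × sin 150.308° = 0.48359, so δ = +28.920°.
cos H₀ = −tan φ · tan δ = −tan(-3.1°) × tan(+28.920°) = 0.0299, so H₀ = 1.5409 rad = 88.29°.

H₀ = 1.54 rad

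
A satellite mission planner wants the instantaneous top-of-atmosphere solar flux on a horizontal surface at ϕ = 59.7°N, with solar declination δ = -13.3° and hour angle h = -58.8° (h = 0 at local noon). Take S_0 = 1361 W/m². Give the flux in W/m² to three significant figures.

cos θ_z = sin ϕ sin δ + cos ϕ cos δ cos h = -0.198624 + 0.254349 = 0.055725.
Flux = S_0 · cos θ_z = 1361 × 0.055725 = 75.84 W/m².

75.8 W/m²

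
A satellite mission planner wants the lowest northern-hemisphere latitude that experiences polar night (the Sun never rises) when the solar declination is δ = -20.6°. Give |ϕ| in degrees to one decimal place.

Polar night requires cos h₀ = −tan ϕ tan δ ≥ 1, i.e. tan ϕ tan δ ≤ −1.
The boundary is |tan ϕ| · |tan δ| = 1, so |ϕ| = 90° − |δ| = 90° − 20.6° = 69.4° in the northern hemisphere.

|ϕ| = 69.4°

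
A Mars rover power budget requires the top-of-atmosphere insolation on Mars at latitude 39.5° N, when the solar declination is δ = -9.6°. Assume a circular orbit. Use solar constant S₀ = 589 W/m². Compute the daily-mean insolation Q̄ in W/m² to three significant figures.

cos H₀ = −tan(+39.5°) tan(-9.600°) = 0.1394, H₀ = 1.4309 rad.
Bracket: H₀ sin φ sin δ + cos φ cos δ sin H₀ = 1.4309×0.63608×-0.16677 + 0.77162×0.98600×0.99023 = -0.151789 + 0.753384 = 0.601595.
Q̄ = (S₀/π) × [bracket] = (589/π) × 0.601595 = 112.8 W/m².

Q̄ ≈ 113 W/m²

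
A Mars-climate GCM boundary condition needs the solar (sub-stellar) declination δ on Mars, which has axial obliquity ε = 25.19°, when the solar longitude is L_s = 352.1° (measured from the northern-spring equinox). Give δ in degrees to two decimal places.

δ = -3.35°

sin δ = sin ε · sin L_s = sin 25.19° × sin 352.1° = -0.058499.
δ = arcsin(-0.058499) = -3.35°.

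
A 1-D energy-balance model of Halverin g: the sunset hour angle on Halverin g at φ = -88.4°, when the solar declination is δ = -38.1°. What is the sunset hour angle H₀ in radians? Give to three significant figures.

H₀ = 3.14 rad

Sunrise equation: cos H₀ = −tan φ · tan δ = -28.0712 ≤ −1, so the host star never sets (polar day) and H₀ = π.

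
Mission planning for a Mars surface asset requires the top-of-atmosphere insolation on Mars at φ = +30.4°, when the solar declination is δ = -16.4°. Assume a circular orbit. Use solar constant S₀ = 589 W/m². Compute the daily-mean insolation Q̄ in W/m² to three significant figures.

cos H₀ = −tan(+30.4°) tan(-16.400°) = 0.1727, H₀ = 1.3973 rad.
Bracket: H₀ sin φ sin δ + cos φ cos δ sin H₀ = 1.3973×0.50603×-0.28234 + 0.86251×0.95931×0.98498 = -0.199636 + 0.814987 = 0.615351.
Q̄ = (S₀/π) × [bracket] = (589/π) × 0.615351 = 115.4 W/m².

Q̄ ≈ 115 W/m²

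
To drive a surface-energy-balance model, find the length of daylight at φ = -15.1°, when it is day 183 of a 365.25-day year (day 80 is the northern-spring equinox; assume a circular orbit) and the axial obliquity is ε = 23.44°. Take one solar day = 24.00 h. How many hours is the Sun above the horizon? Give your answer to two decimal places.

Solar longitude: λ_s = 360° × (183 − 80)/365.25 = 101.520°.
sin δ = sin 23.44° × sin 101.520° = 0.38978, so δ = +22.941°.
cos H₀ = −tan φ · tan δ = −tan(-15.1°) × tan(+22.941°) = 0.1142, so H₀ = 1.4563 rad = 83.44°.
Daylight = 2H₀/(2π) × 24.00 h = (1.4563/π) × 24.00 = 11.13 h.

11.13 h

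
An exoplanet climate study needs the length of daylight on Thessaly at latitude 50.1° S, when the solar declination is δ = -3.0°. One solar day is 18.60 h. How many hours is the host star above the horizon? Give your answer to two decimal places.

cos h₀ = −tan ϕ · tan δ = −tan(-50.1°) × tan(-3.000°) = -0.0627, so h₀ = 1.6335 rad = 93.59°.
Daylight = 2h₀/(2π) × 18.60 h = (1.6335/π) × 18.60 = 9.67 h.

9.67 h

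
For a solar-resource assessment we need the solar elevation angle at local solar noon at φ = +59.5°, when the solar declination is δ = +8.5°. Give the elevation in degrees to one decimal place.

At local noon the hour angle is zero, so the zenith angle equals |φ − δ| = |+59.5° − (+8.500°)| = 51.000°.
Elevation = 90° − 51.000° = 39.0°.

39.0°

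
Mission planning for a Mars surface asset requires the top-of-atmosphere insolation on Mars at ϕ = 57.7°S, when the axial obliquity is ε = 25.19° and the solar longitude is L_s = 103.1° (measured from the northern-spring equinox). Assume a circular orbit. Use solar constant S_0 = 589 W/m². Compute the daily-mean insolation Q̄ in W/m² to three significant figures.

Q̄ ≈ 12.9 W/m²

Solar declination: sin δ = sin ε · sin L_s = sin 25.19° × sin 103.1° = 0.41454, so δ = +24.491°.
cos h₀ = −tan(-57.7°) tan(+24.491°) = 0.7206, h₀ = 0.7662 rad.
Bracket: h₀ sin ϕ sin δ + cos ϕ cos δ sin h₀ = 0.7662×-0.84526×0.41454 + 0.53435×0.91003×0.69338 = -0.268472 + 0.337173 = 0.068701.
Q̄ = (S_0/π) × [bracket] = (589/π) × 0.068701 = 12.88 W/m².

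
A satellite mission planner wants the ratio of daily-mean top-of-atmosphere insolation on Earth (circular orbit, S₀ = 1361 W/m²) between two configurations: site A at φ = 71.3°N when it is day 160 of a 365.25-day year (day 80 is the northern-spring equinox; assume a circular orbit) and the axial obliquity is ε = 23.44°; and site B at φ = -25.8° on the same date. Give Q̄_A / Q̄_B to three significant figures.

Q̄_A / Q̄_B ≈ 2.00

— Configuration A (φ=+71.3°):
Solar longitude: λ_s = 360° × (160 − 80)/365.25 = 78.850°.
sin δ = sin 23.44° × sin 78.850° = 0.39028, so δ = +22.972°.
cos H₀ = −tan(+71.3°) tan(+22.972°) = -1.2523 ≤ −1 ⇒ polar day, H₀ = π.
Bracket: H₀ sin φ sin δ + cos φ cos δ sin H₀ = 3.1416×0.94721×0.39028 + 0.32061×0.92070×0.00000 = 1.161378 + 0.000000 = 1.161378.
Q̄ = (S₀/π) × [bracket] = (1361/π) × 1.161378 = 503.13 W/m².
— Configuration B (φ=-25.8°):
cos H₀ = −tan(-25.8°) tan(+22.972°) = 0.2049, H₀ = 1.3644 rad.
Bracket: H₀ sin φ sin δ + cos φ cos δ sin H₀ = 1.3644×-0.43523×0.39028 + 0.90032×0.92070×0.97878 = -0.231759 + 0.811335 = 0.579576.
Q̄ = (S₀/π) × [bracket] = (1361/π) × 0.579576 = 251.08 W/m².
Ratio Q̄_A / Q̄_B = 503.13 / 251.08 = 2.004.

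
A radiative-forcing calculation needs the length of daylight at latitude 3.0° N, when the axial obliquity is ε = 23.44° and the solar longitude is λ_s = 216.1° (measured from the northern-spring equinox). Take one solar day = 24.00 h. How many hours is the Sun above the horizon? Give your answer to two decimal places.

Solar declination: sin δ = sin ε · sin λ_s = sin 23.44° × sin 216.1° = -0.23438, so δ = -13.555°.
cos H₀ = −tan φ · tan δ = −tan(+3.0°) × tan(-13.555°) = 0.0126, so H₀ = 1.5582 rad = 89.28°.
Daylight = 2H₀/(2π) × 24.00 h = (1.5582/π) × 24.00 = 11.90 h.

11.90 h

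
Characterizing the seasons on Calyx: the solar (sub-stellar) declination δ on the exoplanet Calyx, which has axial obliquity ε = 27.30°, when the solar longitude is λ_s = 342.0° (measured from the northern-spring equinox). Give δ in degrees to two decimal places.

sin δ = sin ε · sin λ_s = sin 27.30° × sin 342.0° = -0.141731.
δ = arcsin(-0.141731) = -8.15°.

δ = -8.15°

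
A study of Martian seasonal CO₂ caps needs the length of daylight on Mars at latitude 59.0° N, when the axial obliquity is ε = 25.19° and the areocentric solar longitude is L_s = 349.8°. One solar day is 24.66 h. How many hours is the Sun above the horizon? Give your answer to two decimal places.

11.34 h

sin δ = sin 25.19° × sin 349.8° = -0.07537, so δ = -4.323°.
cos h₀ = −tan ϕ · tan δ = −tan(+59.0°) × tan(-4.323°) = 0.1258, so h₀ = 1.4447 rad = 82.77°.
Daylight = 2h₀/(2π) × 24.66 h = (1.4447/π) × 24.66 = 11.34 h.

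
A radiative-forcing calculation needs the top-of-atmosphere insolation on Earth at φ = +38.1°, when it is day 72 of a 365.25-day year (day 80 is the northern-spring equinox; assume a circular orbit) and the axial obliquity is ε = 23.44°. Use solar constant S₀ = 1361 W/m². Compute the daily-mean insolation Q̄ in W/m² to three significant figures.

Q̄ ≈ 318 W/m²

Solar longitude: λ_s = 360° × (72 − 80)/365.25 = -7.885°, i.e. -7.885° + 360° = 352.115°.
sin δ = sin 23.44° × sin 352.115° = -0.05457, so δ = -3.128°.
cos H₀ = −tan(+38.1°) tan(-3.128°) = 0.0429, H₀ = 1.5279 rad.
Bracket: H₀ sin φ sin δ + cos φ cos δ sin H₀ = 1.5279×0.61704×-0.05457 + 0.78694×0.99851×0.99908 = -0.051447 + 0.785045 = 0.733598.
Q̄ = (S₀/π) × [bracket] = (1361/π) × 0.733598 = 317.8 W/m².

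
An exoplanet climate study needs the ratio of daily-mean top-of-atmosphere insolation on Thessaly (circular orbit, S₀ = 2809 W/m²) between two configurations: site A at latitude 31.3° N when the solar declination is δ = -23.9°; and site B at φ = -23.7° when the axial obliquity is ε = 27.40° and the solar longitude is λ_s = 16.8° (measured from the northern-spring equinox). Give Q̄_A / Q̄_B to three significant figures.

Q̄_A / Q̄_B ≈ 0.581

— Configuration A (φ=+31.3°):
cos H₀ = −tan(+31.3°) tan(-23.900°) = 0.2694, H₀ = 1.2980 rad.
Bracket: H₀ sin φ sin δ + cos φ cos δ sin H₀ = 1.2980×0.51952×-0.40514 + 0.85446×0.91425×0.96302 = -0.273201 + 0.752302 = 0.479101.
Q̄ = (S₀/π) × [bracket] = (2809/π) × 0.479101 = 428.38 W/m².
— Configuration B (φ=-23.7°):
Solar declination: sin δ = sin ε · sin λ_s = sin 27.40° × sin 16.8° = 0.13301, so δ = +7.644°.
cos H₀ = −tan(-23.7°) tan(+7.644°) = 0.0589, H₀ = 1.5119 rad.
Bracket: H₀ sin φ sin δ + cos φ cos δ sin H₀ = 1.5119×-0.40195×0.13301 + 0.91566×0.99111×0.99826 = -0.080831 + 0.905941 = 0.825110.
Q̄ = (S₀/π) × [bracket] = (2809/π) × 0.825110 = 737.76 W/m².
Ratio Q̄_A / Q̄_B = 428.38 / 737.76 = 0.5806.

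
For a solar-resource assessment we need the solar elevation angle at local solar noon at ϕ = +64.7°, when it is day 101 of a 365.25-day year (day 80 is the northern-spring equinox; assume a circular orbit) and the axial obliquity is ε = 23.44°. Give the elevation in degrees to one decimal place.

Solar longitude: L_s = 360° × (101 − 80)/365.25 = 20.698°.
sin δ = sin 23.44° × sin 20.698° = 0.14060, so δ = +8.082°.
At local noon the hour angle is zero, so the zenith angle equals |ϕ − δ| = |+64.7° − (+8.082°)| = 56.618°.
Elevation = 90° − 56.618° = 33.4°.

33.4°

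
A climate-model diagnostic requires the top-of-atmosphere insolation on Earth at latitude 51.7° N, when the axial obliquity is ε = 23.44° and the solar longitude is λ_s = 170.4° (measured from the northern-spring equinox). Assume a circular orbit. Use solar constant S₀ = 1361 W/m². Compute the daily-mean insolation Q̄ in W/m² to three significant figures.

Q̄ ≈ 304 W/m²

Solar declination: sin δ = sin ε · sin λ_s = sin 23.44° × sin 170.4° = 0.06634, so δ = +3.804°.
cos H₀ = −tan(+51.7°) tan(+3.804°) = -0.0842, H₀ = 1.6551 rad.
Bracket: H₀ sin φ sin δ + cos φ cos δ sin H₀ = 1.6551×0.78478×0.06634 + 0.61978×0.99780×0.99645 = 0.086168 + 0.616221 = 0.702389.
Q̄ = (S₀/π) × [bracket] = (1361/π) × 0.702389 = 304.3 W/m².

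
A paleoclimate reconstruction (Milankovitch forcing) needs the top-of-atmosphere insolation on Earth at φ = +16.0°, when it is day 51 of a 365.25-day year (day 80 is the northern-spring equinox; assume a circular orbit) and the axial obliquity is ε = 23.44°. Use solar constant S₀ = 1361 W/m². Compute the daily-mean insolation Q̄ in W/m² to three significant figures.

Q̄ ≈ 374 W/m²

Solar longitude: λ_s = 360° × (51 − 80)/365.25 = -28.583°, i.e. -28.583° + 360° = 331.417°.
sin δ = sin 23.44° × sin 331.417° = -0.19032, so δ = -10.971°.
cos H₀ = −tan(+16.0°) tan(-10.971°) = 0.0556, H₀ = 1.5152 rad.
Bracket: H₀ sin φ sin δ + cos φ cos δ sin H₀ = 1.5152×0.27564×-0.19032 + 0.96126×0.98172×0.99845 = -0.079487 + 0.942225 = 0.862738.
Q̄ = (S₀/π) × [bracket] = (1361/π) × 0.862738 = 373.8 W/m².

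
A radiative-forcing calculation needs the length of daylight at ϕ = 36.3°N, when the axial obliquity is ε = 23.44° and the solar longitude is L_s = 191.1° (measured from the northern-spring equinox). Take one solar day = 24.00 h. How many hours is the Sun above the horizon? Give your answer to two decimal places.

11.57 h

Solar declination: sin δ = sin ε · sin L_s = sin 23.44° × sin 191.1° = -0.07658, so δ = -4.392°.
cos h₀ = −tan ϕ · tan δ = −tan(+36.3°) × tan(-4.392°) = 0.0564, so h₀ = 1.5143 rad = 86.77°.
Daylight = 2h₀/(2π) × 24.00 h = (1.5143/π) × 24.00 = 11.57 h.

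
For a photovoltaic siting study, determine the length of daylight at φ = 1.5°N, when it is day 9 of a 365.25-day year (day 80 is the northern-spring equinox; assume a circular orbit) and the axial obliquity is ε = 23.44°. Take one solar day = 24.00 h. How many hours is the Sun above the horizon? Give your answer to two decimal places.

11.92 h

Solar longitude: λ_s = 360° × (9 − 80)/365.25 = -69.979°, i.e. -69.979° + 360° = 290.021°.
sin δ = sin 23.44° × sin 290.021° = -0.37375, so δ = -21.947°.
cos H₀ = −tan φ · tan δ = −tan(+1.5°) × tan(-21.947°) = 0.0106, so H₀ = 1.5602 rad = 89.40°.
Daylight = 2H₀/(2π) × 24.00 h = (1.5602/π) × 24.00 = 11.92 h.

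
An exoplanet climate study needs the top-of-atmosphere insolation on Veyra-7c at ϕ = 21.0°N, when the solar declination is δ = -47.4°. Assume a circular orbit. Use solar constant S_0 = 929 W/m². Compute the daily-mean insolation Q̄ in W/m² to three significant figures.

Q̄ ≈ 80.9 W/m²

cos h₀ = −tan(+21.0°) tan(-47.400°) = 0.4174, h₀ = 1.1402 rad.
Bracket: h₀ sin ϕ sin δ + cos ϕ cos δ sin h₀ = 1.1402×0.35837×-0.73610 + 0.93358×0.67688×0.90870 = -0.300780 + 0.574227 = 0.273447.
Q̄ = (S_0/π) × [bracket] = (929/π) × 0.273447 = 80.86 W/m².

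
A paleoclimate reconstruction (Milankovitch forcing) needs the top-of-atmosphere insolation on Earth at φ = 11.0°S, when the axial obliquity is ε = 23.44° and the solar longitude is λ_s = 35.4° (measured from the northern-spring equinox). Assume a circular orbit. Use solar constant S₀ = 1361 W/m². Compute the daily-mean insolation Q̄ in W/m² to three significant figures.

Q̄ ≈ 384 W/m²

Solar declination: sin δ = sin ε · sin λ_s = sin 23.44° × sin 35.4° = 0.23043, so δ = +13.322°.
cos H₀ = −tan(-11.0°) tan(+13.322°) = 0.0460, H₀ = 1.5247 rad.
Bracket: H₀ sin φ sin δ + cos φ cos δ sin H₀ = 1.5247×-0.19081×0.23043 + 0.98163×0.97309×0.99894 = -0.067039 + 0.954202 = 0.887163.
Q̄ = (S₀/π) × [bracket] = (1361/π) × 0.887163 = 384.3 W/m².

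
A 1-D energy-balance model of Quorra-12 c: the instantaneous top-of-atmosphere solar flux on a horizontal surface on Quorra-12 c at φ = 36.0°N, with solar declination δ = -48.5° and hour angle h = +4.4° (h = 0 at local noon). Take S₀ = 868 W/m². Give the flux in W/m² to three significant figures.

81.8 W/m²

cos θ_z = sin φ sin δ + cos φ cos δ cos h = -0.440225 + 0.534491 = 0.094266.
Flux = S₀ · cos θ_z = 868 × 0.094266 = 81.82 W/m².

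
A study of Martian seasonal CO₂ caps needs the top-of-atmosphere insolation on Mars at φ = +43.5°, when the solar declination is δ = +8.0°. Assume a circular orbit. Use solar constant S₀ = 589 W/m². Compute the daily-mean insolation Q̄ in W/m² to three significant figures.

cos H₀ = −tan(+43.5°) tan(+8.000°) = -0.1334, H₀ = 1.7046 rad.
Bracket: H₀ sin φ sin δ + cos φ cos δ sin H₀ = 1.7046×0.68835×0.13917 + 0.72537×0.99027×0.99107 = 0.163297 + 0.711898 = 0.875195.
Q̄ = (S₀/π) × [bracket] = (589/π) × 0.875195 = 164.1 W/m².

Q̄ ≈ 164 W/m²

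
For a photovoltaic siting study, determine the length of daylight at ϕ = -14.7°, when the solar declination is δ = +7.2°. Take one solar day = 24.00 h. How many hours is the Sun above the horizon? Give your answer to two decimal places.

11.75 h

cos h₀ = −tan ϕ · tan δ = −tan(-14.7°) × tan(+7.200°) = 0.0331, so h₀ = 1.5376 rad = 88.10°.
Daylight = 2h₀/(2π) × 24.00 h = (1.5376/π) × 24.00 = 11.75 h.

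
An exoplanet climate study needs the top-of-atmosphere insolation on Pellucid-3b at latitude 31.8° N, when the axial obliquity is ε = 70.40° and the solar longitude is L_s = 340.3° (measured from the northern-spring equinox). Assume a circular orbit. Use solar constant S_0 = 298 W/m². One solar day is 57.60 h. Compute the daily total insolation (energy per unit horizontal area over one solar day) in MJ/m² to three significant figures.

11.0 MJ/m²

Solar declination: sin δ = sin ε · sin L_s = sin 70.40° × sin 340.3° = -0.31756, so δ = -18.516°.
cos h₀ = −tan(+31.8°) tan(-18.516°) = 0.2076, h₀ = 1.3616 rad.
Bracket: h₀ sin ϕ sin δ + cos ϕ cos δ sin h₀ = 1.3616×0.52696×-0.31756 + 0.84989×0.94824×0.97820 = -0.227852 + 0.788331 = 0.560479.
Q̄ = (S_0/π) × [bracket] = (298/π) × 0.560479 = 53.165 W/m².
Daily total = Q̄ × 57.60 h × 3600 s/h = 53.165 × 57.60 × 3600 / 10⁶ = 11.02 MJ/m².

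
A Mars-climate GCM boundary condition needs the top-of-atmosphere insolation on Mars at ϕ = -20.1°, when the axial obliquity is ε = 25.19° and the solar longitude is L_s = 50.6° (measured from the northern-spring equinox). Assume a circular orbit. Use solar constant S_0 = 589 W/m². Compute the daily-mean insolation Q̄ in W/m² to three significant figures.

Q̄ ≈ 134 W/m²

Solar declination: sin δ = sin ε · sin L_s = sin 25.19° × sin 50.6° = 0.32889, so δ = +19.202°.
cos h₀ = −tan(-20.1°) tan(+19.202°) = 0.1274, h₀ = 1.4430 rad.
Bracket: h₀ sin ϕ sin δ + cos ϕ cos δ sin h₀ = 1.4430×-0.34366×0.32889 + 0.93909×0.94437×0.99185 = -0.163097 + 0.879621 = 0.716524.
Q̄ = (S_0/π) × [bracket] = (589/π) × 0.716524 = 134.3 W/m².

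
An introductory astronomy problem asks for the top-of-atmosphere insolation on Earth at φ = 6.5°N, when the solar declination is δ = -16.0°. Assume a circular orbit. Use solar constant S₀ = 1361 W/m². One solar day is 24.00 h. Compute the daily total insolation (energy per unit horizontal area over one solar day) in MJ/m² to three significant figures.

cos H₀ = −tan(+6.5°) tan(-16.000°) = 0.0327, H₀ = 1.5381 rad.
Bracket: H₀ sin φ sin δ + cos φ cos δ sin H₀ = 1.5381×0.11320×-0.27564 + 0.99357×0.96126×0.99947 = -0.047992 + 0.954573 = 0.906581.
Q̄ = (S₀/π) × [bracket] = (1361/π) × 0.906581 = 392.75 W/m².
Daily total = Q̄ × 24.00 h × 3600 s/h = 392.75 × 24.00 × 3600 / 10⁶ = 33.93 MJ/m².

33.9 MJ/m²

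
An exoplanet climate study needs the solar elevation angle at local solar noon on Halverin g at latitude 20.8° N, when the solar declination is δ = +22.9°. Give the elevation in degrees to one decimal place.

At local noon the hour angle is zero, so the zenith angle equals |φ − δ| = |+20.8° − (+22.900°)| = 2.100°.
Elevation = 90° − 2.100° = 87.9°.

87.9°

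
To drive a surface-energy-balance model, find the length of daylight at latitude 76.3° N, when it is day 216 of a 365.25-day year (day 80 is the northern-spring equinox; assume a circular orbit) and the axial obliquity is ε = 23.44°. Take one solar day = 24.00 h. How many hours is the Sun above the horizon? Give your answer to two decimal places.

Solar longitude: L_s = 360° × (216 − 80)/365.25 = 134.045°.
sin δ = sin 23.44° × sin 134.045° = 0.28593, so δ = +16.614°.
Sunrise equation: cos h₀ = −tan ϕ · tan δ = -1.2240 ≤ −1, so the Sun never sets (polar day) and h₀ = π.
Daylight = 2h₀/(2π) × 24.00 h = (3.1416/π) × 24.00 = 24.00 h.

24.00 h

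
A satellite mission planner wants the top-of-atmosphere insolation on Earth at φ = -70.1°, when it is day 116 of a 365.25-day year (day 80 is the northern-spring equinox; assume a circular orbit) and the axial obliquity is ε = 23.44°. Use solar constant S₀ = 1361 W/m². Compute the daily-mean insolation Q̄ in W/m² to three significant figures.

Solar longitude: λ_s = 360° × (116 − 80)/365.25 = 35.483°.
sin δ = sin 23.44° × sin 35.483° = 0.23090, so δ = +13.350°.
cos H₀ = −tan(-70.1°) tan(+13.350°) = 0.6556, H₀ = 0.8559 rad.
Bracket: H₀ sin φ sin δ + cos φ cos δ sin H₀ = 0.8559×-0.94029×0.23090 + 0.34038×0.97298×0.75514 = -0.185827 + 0.250089 = 0.064262.
Q̄ = (S₀/π) × [bracket] = (1361/π) × 0.064262 = 27.84 W/m².

Q̄ ≈ 27.8 W/m²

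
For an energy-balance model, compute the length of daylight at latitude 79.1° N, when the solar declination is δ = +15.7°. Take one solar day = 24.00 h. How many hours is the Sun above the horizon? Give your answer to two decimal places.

24.00 h

Sunrise equation: cos H₀ = −tan φ · tan δ = -1.4597 ≤ −1, so the Sun never sets (polar day) and H₀ = π.
Daylight = 2H₀/(2π) × 24.00 h = (3.1416/π) × 24.00 = 24.00 h.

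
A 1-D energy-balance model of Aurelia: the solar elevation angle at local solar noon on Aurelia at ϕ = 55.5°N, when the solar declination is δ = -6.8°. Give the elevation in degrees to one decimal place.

At local noon the hour angle is zero, so the zenith angle equals |ϕ − δ| = |+55.5° − (-6.800°)| = 62.300°.
Elevation = 90° − 62.300° = 27.7°.

27.7°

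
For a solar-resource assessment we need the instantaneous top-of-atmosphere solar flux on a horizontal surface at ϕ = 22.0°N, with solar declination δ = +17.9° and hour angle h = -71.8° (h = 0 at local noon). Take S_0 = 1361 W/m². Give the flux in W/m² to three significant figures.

cos θ_z = sin ϕ sin δ + cos ϕ cos δ cos h = 0.115138 + 0.275574 = 0.390712.
Flux = S_0 · cos θ_z = 1361 × 0.390712 = 531.8 W/m².

532 W/m²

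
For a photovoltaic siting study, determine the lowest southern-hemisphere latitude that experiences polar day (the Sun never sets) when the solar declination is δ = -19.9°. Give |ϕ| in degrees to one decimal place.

Polar day requires cos h₀ = −tan ϕ tan δ ≤ −1, i.e. tan ϕ tan δ ≥ 1.
The boundary is |tan ϕ| · |tan δ| = 1, so |ϕ| = 90° − |δ| = 90° − 19.9° = 70.1° in the southern hemisphere.

|ϕ| = 70.1°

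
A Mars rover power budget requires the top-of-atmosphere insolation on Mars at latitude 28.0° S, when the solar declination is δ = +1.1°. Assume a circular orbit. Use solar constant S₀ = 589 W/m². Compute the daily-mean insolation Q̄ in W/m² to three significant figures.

Q̄ ≈ 163 W/m²

cos H₀ = −tan(-28.0°) tan(+1.100°) = 0.0102, H₀ = 1.5606 rad.
Bracket: H₀ sin φ sin δ + cos φ cos δ sin H₀ = 1.5606×-0.46947×0.01920 + 0.88295×0.99982×0.99995 = -0.014067 + 0.882747 = 0.868680.
Q̄ = (S₀/π) × [bracket] = (589/π) × 0.868680 = 162.9 W/m².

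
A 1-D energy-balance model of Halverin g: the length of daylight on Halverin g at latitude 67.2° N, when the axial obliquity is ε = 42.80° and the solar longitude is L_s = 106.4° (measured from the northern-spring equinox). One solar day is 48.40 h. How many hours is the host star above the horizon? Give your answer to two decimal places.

48.40 h

Solar declination: sin δ = sin ε · sin L_s = sin 42.80° × sin 106.4° = 0.65180, so δ = +40.677°.
Sunrise equation: cos h₀ = −tan ϕ · tan δ = -2.0445 ≤ −1, so the host star never sets (polar day) and h₀ = π.
Daylight = 2h₀/(2π) × 48.40 h = (3.1416/π) × 48.40 = 48.40 h.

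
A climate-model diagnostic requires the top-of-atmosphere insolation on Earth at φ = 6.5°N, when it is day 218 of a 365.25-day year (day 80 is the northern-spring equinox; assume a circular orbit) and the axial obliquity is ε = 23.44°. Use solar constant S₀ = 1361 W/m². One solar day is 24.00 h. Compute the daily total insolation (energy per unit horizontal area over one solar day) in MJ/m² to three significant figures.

Solar longitude: λ_s = 360° × (218 − 80)/365.25 = 136.016°.
sin δ = sin 23.44° × sin 136.016° = 0.27625, so δ = +16.036°.
cos H₀ = −tan(+6.5°) tan(+16.036°) = -0.0327, H₀ = 1.6036 rad.
Bracket: H₀ sin φ sin δ + cos φ cos δ sin H₀ = 1.6036×0.11320×0.27625 + 0.99357×0.96109×0.99946 = 0.050147 + 0.954395 = 1.004542.
Q̄ = (S₀/π) × [bracket] = (1361/π) × 1.004542 = 435.19 W/m².
Daily total = Q̄ × 24.00 h × 3600 s/h = 435.19 × 24.00 × 3600 / 10⁶ = 37.60 MJ/m².

37.6 MJ/m²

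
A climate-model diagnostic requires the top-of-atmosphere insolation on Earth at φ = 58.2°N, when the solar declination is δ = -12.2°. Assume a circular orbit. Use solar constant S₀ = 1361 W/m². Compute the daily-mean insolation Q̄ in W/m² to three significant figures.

cos H₀ = −tan(+58.2°) tan(-12.200°) = 0.3487, H₀ = 1.2146 rad.
Bracket: H₀ sin φ sin δ + cos φ cos δ sin H₀ = 1.2146×0.84989×-0.21132 + 0.52696×0.97742×0.93723 = -0.218141 + 0.482731 = 0.264590.
Q̄ = (S₀/π) × [bracket] = (1361/π) × 0.264590 = 114.6 W/m².

Q̄ ≈ 115 W/m²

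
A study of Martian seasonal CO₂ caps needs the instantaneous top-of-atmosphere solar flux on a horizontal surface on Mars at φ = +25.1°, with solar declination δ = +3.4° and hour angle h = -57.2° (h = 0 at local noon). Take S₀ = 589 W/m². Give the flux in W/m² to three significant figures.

cos θ_z = sin φ sin δ + cos φ cos δ cos h = 0.025158 + 0.489691 = 0.514849.
Flux = S₀ · cos θ_z = 589 × 0.514849 = 303.2 W/m².

303 W/m²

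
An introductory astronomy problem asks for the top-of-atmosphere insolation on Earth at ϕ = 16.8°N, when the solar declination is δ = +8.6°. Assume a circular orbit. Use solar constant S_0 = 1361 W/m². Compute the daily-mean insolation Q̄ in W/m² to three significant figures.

cos h₀ = −tan(+16.8°) tan(+8.600°) = -0.0457, h₀ = 1.6165 rad.
Bracket: h₀ sin ϕ sin δ + cos ϕ cos δ sin h₀ = 1.6165×0.28903×0.14954 + 0.95732×0.98876×0.99896 = 0.069868 + 0.945575 = 1.015443.
Q̄ = (S_0/π) × [bracket] = (1361/π) × 1.015443 = 439.9 W/m².

Q̄ ≈ 440 W/m²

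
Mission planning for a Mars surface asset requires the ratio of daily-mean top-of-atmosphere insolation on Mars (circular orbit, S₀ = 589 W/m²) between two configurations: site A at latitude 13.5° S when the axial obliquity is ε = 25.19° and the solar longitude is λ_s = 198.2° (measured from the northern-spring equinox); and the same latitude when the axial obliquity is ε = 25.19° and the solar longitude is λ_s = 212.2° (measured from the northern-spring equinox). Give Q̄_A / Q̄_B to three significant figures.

Q̄_A / Q̄_B ≈ 0.982

— Configuration A (φ=-13.5°):
Solar declination: sin δ = sin ε · sin λ_s = sin 25.19° × sin 198.2° = -0.13294, so δ = -7.639°.
cos H₀ = −tan(-13.5°) tan(-7.639°) = -0.0322, H₀ = 1.6030 rad.
Bracket: H₀ sin φ sin δ + cos φ cos δ sin H₀ = 1.6030×-0.23345×-0.13294 + 0.97237×0.99112×0.99948 = 0.049749 + 0.963234 = 1.012983.
Q̄ = (S₀/π) × [bracket] = (589/π) × 1.012983 = 189.92 W/m².
— Configuration B (φ=-13.5°):
Solar declination: sin δ = sin ε · sin λ_s = sin 25.19° × sin 212.2° = -0.22680, so δ = -13.109°.
cos H₀ = −tan(-13.5°) tan(-13.109°) = -0.0559, H₀ = 1.6267 rad.
Bracket: H₀ sin φ sin δ + cos φ cos δ sin H₀ = 1.6267×-0.23345×-0.22680 + 0.97237×0.97394×0.99844 = 0.086128 + 0.945553 = 1.031681.
Q̄ = (S₀/π) × [bracket] = (589/π) × 1.031681 = 193.42 W/m².
Ratio Q̄_A / Q̄_B = 189.92 / 193.42 = 0.9819.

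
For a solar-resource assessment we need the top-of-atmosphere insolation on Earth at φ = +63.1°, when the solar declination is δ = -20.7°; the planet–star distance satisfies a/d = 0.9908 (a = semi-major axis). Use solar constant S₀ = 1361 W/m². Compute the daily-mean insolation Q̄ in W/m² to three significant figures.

Q̄ ≈ 22.2 W/m²

cos H₀ = −tan(+63.1°) tan(-20.700°) = 0.7448, H₀ = 0.7305 rad.
Bracket: H₀ sin φ sin δ + cos φ cos δ sin H₀ = 0.7305×0.89180×-0.35347 + 0.45243×0.93544×0.66727 = -0.230272 + 0.282403 = 0.052131.
Inverse-square distance factor (a/d)² = 0.9908² = 0.981685.
Q̄ = (S₀/π) × 0.981685 × [bracket] = (1361/π) × 0.981685 × 0.052131 = 22.17 W/m².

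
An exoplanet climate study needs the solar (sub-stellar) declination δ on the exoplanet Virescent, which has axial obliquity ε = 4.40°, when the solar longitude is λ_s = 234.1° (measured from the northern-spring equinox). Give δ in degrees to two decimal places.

sin δ = sin ε · sin λ_s = sin 4.40° × sin 234.1° = -0.062146.
δ = arcsin(-0.062146) = -3.56°.

δ = -3.56°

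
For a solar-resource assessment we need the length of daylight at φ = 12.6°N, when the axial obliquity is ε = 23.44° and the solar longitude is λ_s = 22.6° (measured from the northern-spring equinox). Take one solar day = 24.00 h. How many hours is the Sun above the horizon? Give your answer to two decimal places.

12.26 h

Solar declination: sin δ = sin ε · sin λ_s = sin 23.44° × sin 22.6° = 0.15287, so δ = +8.793°.
cos H₀ = −tan φ · tan δ = −tan(+12.6°) × tan(+8.793°) = -0.0346, so H₀ = 1.6054 rad = 91.98°.
Daylight = 2H₀/(2π) × 24.00 h = (1.6054/π) × 24.00 = 12.26 h.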